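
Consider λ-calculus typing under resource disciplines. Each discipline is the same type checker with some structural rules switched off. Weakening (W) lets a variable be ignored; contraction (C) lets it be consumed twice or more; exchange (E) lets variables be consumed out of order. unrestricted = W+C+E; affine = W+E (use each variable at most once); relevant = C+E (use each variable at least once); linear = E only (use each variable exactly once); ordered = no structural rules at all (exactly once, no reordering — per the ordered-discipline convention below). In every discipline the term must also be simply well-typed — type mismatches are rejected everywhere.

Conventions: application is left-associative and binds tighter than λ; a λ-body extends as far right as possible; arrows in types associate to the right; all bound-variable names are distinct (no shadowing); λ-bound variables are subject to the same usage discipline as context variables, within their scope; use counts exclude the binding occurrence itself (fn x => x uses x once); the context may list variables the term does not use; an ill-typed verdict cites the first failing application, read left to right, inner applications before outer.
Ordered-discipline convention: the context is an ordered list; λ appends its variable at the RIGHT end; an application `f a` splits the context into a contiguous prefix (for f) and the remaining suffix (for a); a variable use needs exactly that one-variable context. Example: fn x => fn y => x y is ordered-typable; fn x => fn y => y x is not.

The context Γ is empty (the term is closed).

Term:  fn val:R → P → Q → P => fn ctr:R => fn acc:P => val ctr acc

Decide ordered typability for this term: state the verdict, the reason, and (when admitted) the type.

yes — val, ctr, acc once each; derivable with no W/C/E; term : (R → P → Q → P) → R → P → Q → P
counts: val (bound)=1, ctr (bound)=1, acc (bound)=1
uses in reading order: val, ctr, acc
typing: ✓ — (R → P → Q → P) → R → P → Q → P
summary: ordered ✓ | linear ✓ | affine ✓ | relevant ✓ | unrestricted ✓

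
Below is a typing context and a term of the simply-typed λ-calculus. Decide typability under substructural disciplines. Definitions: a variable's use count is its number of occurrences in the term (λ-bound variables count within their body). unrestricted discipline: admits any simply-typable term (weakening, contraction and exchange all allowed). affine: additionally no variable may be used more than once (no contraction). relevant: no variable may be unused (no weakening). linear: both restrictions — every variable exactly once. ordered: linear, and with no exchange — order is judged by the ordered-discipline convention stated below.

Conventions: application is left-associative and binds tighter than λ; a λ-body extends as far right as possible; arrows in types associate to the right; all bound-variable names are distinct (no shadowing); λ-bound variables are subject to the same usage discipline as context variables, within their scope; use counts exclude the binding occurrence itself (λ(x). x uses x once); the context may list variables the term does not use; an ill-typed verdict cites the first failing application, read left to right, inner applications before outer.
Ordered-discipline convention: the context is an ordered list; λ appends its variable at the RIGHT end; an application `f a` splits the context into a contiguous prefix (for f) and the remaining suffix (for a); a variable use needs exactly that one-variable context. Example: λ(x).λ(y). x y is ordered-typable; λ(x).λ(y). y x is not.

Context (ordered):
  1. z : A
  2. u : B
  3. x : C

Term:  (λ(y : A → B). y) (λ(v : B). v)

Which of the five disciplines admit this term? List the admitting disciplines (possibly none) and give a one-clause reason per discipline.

accepted by: none
use counts: z ×0, u ×0, x ×0, y (bound) ×1, v (bound) ×1
uses in reading order: y, v
typing: ill-typed: an application expects A → B but receives B → B
ordered: ✗ — a type mismatch blocks all five
linear: ✗ — the type mismatch rejects it
affine: ✗ — not simply typable
relevant: ✗ — fails simple typing
unrestricted: ✗ — a type mismatch blocks all five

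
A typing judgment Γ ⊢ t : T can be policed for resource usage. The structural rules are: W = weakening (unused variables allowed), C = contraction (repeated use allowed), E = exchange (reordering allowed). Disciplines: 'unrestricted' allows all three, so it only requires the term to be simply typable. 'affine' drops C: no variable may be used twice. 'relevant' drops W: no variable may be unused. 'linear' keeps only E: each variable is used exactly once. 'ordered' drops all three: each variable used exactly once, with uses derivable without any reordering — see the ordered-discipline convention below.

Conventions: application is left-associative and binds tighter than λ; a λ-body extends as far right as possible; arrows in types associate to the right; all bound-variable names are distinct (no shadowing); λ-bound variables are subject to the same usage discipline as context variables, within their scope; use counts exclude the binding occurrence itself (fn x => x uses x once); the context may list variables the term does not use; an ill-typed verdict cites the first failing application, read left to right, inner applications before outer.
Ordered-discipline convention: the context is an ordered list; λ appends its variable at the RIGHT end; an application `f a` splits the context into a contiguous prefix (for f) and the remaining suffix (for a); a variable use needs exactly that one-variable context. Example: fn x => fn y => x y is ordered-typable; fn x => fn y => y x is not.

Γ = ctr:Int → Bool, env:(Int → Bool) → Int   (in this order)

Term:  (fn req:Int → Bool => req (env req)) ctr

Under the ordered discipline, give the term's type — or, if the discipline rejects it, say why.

not well-typed under ordered — uses contraction: req ×2
variable uses: ctr ×1, env ×1, req (λ-bound) ×2
uses in reading order: req, env, req, ctr
typing: the term checks, with type Bool
summary: ordered ✗, linear ✗, affine ✗, relevant ✓, unrestricted ✓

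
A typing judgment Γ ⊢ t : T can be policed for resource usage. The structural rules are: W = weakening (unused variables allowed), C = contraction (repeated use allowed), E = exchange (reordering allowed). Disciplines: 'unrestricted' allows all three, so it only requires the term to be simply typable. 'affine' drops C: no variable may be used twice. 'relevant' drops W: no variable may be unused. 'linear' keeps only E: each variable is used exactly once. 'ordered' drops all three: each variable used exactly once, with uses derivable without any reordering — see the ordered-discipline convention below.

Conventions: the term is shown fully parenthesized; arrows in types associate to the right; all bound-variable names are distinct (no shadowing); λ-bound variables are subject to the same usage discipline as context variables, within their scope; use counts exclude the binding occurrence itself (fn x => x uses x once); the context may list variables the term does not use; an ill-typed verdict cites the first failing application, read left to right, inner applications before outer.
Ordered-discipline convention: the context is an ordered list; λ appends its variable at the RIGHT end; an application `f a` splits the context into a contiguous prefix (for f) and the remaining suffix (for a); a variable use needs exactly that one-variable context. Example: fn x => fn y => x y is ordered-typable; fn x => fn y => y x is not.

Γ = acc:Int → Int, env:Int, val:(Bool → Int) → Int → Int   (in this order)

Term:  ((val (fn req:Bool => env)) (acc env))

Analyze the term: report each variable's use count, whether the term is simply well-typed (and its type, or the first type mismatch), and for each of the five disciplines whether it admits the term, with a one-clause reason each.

counts: acc: 1, env: 2, val: 1, req (bound): 0
uses in reading order: val, env, acc, env
typing: well-typed — term : Int
ordered ✗ (needs contraction — env ×2; unused: req — weakening required)
linear ✗ (needs contraction — env ×2; unused: req — weakening required)
affine ✗ (needs contraction — env ×2)
relevant ✗ (unused: req — weakening required)
unrestricted ✓ (well-typed at Int; no restrictions here)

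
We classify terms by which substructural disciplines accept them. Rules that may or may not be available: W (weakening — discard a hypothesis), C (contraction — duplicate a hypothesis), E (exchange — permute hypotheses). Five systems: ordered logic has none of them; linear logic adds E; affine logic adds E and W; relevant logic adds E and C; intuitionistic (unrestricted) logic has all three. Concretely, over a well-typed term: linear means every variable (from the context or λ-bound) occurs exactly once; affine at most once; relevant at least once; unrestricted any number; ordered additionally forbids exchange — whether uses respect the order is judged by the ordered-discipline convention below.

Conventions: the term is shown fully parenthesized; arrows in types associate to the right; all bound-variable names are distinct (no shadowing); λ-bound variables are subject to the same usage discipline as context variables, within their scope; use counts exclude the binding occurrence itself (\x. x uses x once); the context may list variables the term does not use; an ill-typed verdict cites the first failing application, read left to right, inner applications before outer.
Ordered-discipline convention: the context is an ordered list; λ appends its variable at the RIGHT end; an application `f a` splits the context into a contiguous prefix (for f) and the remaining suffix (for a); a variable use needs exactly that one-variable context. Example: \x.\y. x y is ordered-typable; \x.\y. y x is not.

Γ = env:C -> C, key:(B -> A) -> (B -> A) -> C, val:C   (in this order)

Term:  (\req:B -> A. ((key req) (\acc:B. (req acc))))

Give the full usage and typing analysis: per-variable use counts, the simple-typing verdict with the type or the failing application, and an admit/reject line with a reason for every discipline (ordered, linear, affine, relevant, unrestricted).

use counts: env ×0, key ×1, val ×0, req (λ-bound) ×2, acc (λ-bound) ×1
uses in reading order: key, req, req, acc
typing: the term checks, with type (B -> A) -> C
ordered: ✗, req ×2 used more than once (contraction); env, val never used (weakening)
linear: ✗, req ×2 used more than once (contraction); env, val never used (weakening)
affine: ✗, req ×2 used more than once (contraction)
relevant: ✗, env, val never used (weakening)
unrestricted: ✓, well-typed at (B -> A) -> C; no restrictions here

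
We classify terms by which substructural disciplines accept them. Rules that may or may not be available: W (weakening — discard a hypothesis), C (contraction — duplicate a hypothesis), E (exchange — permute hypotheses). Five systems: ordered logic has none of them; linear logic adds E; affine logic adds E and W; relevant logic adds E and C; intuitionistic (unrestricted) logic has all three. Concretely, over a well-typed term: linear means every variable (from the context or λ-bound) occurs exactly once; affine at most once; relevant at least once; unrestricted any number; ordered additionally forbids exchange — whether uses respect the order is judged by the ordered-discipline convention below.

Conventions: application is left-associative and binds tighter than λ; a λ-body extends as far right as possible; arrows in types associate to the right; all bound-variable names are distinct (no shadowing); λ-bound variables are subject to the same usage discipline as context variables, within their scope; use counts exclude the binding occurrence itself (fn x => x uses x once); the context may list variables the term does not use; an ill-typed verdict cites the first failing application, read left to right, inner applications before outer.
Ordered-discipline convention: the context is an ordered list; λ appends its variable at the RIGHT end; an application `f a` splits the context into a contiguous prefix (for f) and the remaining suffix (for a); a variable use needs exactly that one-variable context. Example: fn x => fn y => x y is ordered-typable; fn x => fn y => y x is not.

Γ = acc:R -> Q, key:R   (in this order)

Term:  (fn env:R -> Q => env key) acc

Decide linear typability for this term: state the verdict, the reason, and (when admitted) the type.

yes — acc, key, env: one use apiece; term : Q
use counts: acc: 1×; key: 1×; env [bound]: 1×
uses in reading order: env, key, acc
typing: well-typed at Q
per-discipline verdicts: ordered ✗ | linear ✓ | affine ✓ | relevant ✓ | unrestricted ✓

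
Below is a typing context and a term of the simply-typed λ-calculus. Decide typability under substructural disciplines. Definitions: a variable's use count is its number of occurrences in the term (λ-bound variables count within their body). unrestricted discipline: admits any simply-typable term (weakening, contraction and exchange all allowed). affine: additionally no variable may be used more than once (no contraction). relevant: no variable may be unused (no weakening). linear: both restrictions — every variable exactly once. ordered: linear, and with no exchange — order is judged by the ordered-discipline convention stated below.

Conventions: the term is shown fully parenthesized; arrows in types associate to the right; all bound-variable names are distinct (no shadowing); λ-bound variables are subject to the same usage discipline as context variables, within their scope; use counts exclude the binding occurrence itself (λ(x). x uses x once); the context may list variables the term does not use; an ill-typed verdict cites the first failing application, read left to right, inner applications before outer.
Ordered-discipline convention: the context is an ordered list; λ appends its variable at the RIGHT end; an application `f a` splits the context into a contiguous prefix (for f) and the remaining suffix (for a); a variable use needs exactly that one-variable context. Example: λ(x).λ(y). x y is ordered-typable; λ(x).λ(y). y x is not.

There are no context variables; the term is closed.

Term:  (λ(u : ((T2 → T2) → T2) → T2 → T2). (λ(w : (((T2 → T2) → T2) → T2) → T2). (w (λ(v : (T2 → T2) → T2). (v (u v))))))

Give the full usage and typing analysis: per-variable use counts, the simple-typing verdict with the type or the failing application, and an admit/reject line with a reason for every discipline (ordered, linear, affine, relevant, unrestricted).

counts: u (bound)=1; w (bound)=1; v (bound)=2
left-to-right use order: w, v, u, v
typing: the term checks, with type (((T2 → T2) → T2) → T2 → T2) → ((((T2 → T2) → T2) → T2) → T2) → T2
ordered: ✗, repeated use of v ×2
linear: ✗, repeated use of v ×2
affine: ✗, repeated use of v ×2
relevant: ✓, none of u, w, v goes unused
unrestricted: ✓, type-checks ((((T2 → T2) → T2) → T2 → T2) → ((((T2 → T2) → T2) → T2) → T2) → T2) and nothing is barred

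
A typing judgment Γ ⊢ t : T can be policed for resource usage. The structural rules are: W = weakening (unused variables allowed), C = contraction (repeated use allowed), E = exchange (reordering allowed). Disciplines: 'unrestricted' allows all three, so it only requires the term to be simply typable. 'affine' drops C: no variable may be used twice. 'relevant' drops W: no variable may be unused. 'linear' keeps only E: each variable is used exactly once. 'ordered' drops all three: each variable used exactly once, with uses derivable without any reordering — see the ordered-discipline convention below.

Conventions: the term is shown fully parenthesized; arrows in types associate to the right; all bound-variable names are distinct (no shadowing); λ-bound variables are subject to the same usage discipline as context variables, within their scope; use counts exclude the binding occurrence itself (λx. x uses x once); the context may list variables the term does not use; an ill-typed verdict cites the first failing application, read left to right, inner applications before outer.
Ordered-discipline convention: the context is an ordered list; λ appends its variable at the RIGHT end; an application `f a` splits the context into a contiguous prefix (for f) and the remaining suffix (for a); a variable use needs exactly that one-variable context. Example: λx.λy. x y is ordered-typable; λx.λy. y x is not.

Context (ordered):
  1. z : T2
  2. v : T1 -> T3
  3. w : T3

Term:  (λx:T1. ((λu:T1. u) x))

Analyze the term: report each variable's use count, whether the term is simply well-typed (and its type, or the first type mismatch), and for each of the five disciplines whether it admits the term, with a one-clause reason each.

usage: z: 0, v: 0, w: 0, x [bound]: 1, u [bound]: 1
order of uses: u, x
typing: well-typed at T1 -> T1
ordered: ✗, unused: z, v, w — weakening required
linear: ✗, unused: z, v, w — weakening required
affine: ✓, at most one use each (z, v, w, x, u)
relevant: ✗, unused: z, v, w — weakening required
unrestricted: ✓, type-checks (T1 -> T1) and nothing is barred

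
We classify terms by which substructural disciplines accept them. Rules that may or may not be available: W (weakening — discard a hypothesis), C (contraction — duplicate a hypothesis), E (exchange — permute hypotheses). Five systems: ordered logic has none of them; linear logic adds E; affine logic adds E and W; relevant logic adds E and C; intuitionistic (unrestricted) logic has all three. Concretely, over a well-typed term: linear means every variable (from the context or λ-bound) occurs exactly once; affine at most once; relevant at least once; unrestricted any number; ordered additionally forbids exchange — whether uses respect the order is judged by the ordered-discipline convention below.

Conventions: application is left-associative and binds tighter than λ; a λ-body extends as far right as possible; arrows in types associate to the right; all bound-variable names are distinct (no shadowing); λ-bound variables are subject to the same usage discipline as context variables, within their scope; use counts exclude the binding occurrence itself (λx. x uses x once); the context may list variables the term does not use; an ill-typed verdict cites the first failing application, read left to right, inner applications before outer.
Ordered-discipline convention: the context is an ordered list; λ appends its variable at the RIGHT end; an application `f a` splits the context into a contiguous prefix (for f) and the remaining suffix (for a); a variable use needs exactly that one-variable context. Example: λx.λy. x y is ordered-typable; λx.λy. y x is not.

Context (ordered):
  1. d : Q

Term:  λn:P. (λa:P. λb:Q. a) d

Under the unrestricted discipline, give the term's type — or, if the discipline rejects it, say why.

not well-typed under unrestricted — the type mismatch rejects it
use counts: d=1, n (λ-bound)=0, a (λ-bound)=1, b (λ-bound)=0
order of uses: a, d
typing: ill-typed: an application expects P but receives Q
summary: ordered ✗ | linear ✗ | affine ✗ | relevant ✗ | unrestricted ✗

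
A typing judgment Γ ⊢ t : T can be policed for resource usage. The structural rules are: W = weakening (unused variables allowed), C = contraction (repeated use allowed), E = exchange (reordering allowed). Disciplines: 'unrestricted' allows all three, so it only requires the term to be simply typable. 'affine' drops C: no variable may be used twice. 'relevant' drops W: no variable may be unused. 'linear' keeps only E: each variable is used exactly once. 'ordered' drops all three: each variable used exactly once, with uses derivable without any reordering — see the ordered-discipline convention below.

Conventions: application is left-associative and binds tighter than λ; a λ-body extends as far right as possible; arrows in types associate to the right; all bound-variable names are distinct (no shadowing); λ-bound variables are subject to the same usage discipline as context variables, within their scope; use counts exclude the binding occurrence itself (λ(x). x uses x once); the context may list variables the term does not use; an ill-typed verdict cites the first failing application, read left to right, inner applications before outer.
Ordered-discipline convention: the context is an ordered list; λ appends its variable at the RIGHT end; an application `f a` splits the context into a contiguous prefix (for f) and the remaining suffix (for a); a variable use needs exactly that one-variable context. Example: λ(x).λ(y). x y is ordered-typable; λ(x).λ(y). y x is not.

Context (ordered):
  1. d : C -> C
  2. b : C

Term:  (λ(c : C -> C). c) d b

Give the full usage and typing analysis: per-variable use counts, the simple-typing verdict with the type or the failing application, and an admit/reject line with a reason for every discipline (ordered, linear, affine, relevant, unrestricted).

counts: d ×1, b ×1, c (bound) ×1
uses in reading order: c, d, b
typing: the term checks, with type C
ordered: ✓ — d, b, c once each; derivable with no W/C/E
linear: ✓ — each of d, b, c used exactly once
affine: ✓ — d, b, c: no repeats, contraction unneeded
relevant: ✓ — d, b, c: all used, weakening unneeded
unrestricted: ✓ — typability at C is all that's needed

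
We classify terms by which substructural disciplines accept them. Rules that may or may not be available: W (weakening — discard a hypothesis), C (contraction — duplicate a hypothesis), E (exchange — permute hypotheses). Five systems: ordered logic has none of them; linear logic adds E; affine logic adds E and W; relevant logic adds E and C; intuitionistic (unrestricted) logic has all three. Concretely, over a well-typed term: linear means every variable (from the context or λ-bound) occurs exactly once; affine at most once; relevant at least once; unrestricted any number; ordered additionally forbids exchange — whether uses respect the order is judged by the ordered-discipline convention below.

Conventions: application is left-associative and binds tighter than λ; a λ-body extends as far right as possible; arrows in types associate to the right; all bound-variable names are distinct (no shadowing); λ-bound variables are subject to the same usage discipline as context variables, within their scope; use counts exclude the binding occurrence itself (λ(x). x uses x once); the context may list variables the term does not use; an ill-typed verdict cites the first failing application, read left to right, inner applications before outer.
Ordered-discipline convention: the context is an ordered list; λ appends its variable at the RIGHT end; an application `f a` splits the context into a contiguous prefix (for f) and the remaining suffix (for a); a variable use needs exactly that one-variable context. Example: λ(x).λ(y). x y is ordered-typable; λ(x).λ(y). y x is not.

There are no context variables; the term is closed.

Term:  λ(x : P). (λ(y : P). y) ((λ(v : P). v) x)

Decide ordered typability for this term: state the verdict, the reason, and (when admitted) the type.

yes — one use each (x, y, v); ordered split holds; term : P -> P
use counts: x [bound]=1; y [bound]=1; v [bound]=1
left-to-right use order: y, v, x
typing: well-typed at P -> P
per-discipline verdicts: ordered ✓; linear ✓; affine ✓; relevant ✓; unrestricted ✓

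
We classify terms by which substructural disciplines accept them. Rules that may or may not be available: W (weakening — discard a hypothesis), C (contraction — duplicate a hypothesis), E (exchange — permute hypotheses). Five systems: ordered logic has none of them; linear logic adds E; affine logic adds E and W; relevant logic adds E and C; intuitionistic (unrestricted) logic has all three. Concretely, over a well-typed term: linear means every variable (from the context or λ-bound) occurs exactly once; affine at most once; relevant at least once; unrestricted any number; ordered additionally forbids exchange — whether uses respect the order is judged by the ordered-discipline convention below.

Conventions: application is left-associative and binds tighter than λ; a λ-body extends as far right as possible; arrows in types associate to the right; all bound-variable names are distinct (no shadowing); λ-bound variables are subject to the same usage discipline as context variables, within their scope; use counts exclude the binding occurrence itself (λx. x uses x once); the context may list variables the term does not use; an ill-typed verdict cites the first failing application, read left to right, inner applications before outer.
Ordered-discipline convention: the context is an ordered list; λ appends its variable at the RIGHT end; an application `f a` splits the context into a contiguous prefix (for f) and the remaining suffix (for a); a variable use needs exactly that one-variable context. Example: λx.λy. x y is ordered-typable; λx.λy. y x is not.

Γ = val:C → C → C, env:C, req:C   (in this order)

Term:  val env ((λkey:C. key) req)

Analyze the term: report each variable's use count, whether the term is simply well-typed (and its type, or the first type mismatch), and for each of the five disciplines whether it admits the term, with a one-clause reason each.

usage: val: 1; env: 1; req: 1; key [bound]: 1
uses in reading order: val, env, key, req
typing: well-typed at C
ordered ✓ (single-use (val, env, req, key), ordered derivation ok)
linear ✓ (exactly-once usage across val, env, req, key)
affine ✓ (at most one use each (val, env, req, key))
relevant ✓ (at least one use each (val, env, req, key))
unrestricted ✓ (typability at C is all that's needed)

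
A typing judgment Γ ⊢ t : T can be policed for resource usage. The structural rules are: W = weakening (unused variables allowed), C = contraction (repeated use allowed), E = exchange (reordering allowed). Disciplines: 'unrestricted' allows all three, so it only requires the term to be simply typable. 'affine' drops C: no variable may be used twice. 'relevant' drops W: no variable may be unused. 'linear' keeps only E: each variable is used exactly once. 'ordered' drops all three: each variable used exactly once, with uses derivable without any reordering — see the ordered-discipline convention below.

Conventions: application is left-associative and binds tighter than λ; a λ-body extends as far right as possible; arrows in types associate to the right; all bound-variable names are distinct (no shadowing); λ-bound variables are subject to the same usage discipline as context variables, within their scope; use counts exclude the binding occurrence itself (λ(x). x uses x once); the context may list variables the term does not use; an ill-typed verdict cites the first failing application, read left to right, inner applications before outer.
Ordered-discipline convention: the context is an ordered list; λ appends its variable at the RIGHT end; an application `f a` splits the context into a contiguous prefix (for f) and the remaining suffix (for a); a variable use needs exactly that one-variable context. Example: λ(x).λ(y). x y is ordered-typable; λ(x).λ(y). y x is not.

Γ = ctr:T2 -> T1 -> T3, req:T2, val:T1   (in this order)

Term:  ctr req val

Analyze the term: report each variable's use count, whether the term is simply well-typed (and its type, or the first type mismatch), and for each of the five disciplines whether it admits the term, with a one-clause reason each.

counts: ctr: 1×, req: 1×, val: 1×
uses in reading order: ctr, req, val
typing: well-typed at T3
ordered: ✓ — one use each (ctr, req, val); ordered split holds
linear: ✓ — each of ctr, req, val used exactly once
affine: ✓ — at most one use each (ctr, req, val)
relevant: ✓ — none of ctr, req, val goes unused
unrestricted: ✓ — well-typed at T3; no restrictions here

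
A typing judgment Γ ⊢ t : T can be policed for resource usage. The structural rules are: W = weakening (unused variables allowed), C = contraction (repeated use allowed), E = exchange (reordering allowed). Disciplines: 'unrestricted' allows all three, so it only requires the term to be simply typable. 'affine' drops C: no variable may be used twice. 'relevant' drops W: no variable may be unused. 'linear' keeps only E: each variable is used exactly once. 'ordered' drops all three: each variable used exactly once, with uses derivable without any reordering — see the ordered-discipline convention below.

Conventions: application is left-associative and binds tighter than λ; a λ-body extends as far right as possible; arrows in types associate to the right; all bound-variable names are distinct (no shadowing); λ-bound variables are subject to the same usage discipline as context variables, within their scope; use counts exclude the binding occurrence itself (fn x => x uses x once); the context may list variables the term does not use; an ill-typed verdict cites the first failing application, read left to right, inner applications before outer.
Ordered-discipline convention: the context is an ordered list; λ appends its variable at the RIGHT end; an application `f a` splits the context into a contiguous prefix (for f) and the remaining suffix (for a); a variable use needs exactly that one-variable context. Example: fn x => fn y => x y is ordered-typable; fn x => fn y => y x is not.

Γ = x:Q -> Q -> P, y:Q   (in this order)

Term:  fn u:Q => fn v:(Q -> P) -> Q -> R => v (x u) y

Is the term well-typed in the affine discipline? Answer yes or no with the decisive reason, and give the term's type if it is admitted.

yes — no duplicate uses among x, y, u, v; term : Q -> ((Q -> P) -> Q -> R) -> R
usage: x ×1; y ×1; u [bound] ×1; v [bound] ×1
left-to-right use order: v, x, u, y
typing: well-typed — term : Q -> ((Q -> P) -> Q -> R) -> R
per-discipline verdicts: ordered ✗ | linear ✓ | affine ✓ | relevant ✓ | unrestricted ✓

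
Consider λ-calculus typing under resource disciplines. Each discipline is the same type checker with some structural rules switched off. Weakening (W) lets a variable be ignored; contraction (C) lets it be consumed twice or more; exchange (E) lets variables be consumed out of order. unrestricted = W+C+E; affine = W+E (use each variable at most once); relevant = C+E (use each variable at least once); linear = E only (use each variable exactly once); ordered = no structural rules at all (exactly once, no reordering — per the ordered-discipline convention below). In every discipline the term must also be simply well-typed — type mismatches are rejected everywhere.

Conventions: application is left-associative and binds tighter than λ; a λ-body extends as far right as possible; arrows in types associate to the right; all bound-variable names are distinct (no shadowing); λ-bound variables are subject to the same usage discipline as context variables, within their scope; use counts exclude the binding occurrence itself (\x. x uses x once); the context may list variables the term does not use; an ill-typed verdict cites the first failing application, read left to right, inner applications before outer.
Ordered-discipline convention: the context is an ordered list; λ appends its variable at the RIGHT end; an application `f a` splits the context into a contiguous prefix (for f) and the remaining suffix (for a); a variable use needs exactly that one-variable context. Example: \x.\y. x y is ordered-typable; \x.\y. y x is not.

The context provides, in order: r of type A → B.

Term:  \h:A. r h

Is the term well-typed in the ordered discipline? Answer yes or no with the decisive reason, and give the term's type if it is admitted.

yes — r, h: once each, no exchange needed; term : A → B
counts: r=1; h (bound)=1
left-to-right use order: r, h
typing: well-typed — term : A → B
all disciplines: ordered ✓ · linear ✓ · affine ✓ · relevant ✓ · unrestricted ✓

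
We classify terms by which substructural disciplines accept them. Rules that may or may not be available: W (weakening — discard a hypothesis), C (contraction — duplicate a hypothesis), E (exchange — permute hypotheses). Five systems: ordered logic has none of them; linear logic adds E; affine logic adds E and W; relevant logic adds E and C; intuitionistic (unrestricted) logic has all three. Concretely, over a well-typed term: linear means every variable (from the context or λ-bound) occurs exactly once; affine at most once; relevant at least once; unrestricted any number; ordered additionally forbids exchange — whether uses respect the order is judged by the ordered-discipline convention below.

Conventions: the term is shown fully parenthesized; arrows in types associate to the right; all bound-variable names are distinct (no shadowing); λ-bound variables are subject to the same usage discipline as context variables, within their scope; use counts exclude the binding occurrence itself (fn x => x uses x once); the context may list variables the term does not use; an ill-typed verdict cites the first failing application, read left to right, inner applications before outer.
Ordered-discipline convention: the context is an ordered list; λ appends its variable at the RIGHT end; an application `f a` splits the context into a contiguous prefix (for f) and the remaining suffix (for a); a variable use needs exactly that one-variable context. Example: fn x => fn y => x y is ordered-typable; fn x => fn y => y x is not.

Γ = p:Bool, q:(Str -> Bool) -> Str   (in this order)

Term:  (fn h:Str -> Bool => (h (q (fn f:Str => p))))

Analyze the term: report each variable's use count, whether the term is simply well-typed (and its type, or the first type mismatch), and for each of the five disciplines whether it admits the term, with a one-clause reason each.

use counts: p: 1×; q: 1×; h (bound): 1×; f (bound): 0×
order of uses: h, q, p
typing: well-typed — term : (Str -> Bool) -> Bool
ordered: ✗, f never used (weakening)
linear: ✗, f never used (weakening)
affine: ✓, no duplicate uses among p, q, h, f
relevant: ✗, f never used (weakening)
unrestricted: ✓, typability at (Str -> Bool) -> Bool is all that's needed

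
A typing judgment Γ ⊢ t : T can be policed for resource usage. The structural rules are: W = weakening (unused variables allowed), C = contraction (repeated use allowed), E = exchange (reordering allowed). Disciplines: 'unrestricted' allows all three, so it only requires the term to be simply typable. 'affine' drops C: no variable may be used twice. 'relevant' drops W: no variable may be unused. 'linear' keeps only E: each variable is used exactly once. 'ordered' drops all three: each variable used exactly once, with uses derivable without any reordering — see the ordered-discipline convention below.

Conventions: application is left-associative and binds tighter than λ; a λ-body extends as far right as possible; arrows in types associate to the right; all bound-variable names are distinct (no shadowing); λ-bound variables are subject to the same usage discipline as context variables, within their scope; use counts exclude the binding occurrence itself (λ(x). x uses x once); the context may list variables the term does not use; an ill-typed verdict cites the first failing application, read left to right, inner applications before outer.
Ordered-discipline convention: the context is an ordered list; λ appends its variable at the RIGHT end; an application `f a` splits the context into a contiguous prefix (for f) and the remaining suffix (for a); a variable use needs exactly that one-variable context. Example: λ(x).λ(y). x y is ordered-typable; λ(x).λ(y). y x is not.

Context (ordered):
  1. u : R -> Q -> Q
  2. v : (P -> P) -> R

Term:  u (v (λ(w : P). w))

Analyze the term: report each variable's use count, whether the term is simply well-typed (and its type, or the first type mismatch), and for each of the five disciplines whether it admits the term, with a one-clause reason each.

counts: u: 1; v: 1; w (bound): 1
left-to-right use order: u, v, w
typing: well-typed — term : Q -> Q
ordered: ✓ — u, v, w: once each, no exchange needed
linear: ✓ — single use per variable (u, v, w)
affine: ✓ — at most one use each (u, v, w)
relevant: ✓ — none of u, v, w goes unused
unrestricted: ✓ — simply typable at Q -> Q; W, C, E all held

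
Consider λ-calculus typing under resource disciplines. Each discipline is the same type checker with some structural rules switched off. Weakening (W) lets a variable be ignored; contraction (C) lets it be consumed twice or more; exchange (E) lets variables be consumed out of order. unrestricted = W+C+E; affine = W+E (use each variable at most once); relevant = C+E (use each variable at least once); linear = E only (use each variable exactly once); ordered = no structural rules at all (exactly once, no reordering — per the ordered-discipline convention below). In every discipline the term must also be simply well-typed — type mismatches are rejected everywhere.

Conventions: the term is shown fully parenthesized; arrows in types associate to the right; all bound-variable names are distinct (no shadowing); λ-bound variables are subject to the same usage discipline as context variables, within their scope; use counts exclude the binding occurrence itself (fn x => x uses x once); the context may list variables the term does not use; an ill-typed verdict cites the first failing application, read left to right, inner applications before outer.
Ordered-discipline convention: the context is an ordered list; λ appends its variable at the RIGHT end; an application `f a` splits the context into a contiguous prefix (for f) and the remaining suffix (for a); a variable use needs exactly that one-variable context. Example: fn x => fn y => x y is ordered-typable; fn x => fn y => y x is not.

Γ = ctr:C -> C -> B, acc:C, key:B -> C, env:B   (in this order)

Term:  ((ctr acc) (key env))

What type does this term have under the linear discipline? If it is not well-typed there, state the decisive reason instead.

term : B
use counts: ctr: 1; acc: 1; key: 1; env: 1
left-to-right use order: ctr, acc, key, env
typing: well-typed — term : B
summary: ordered ✓, linear ✓, affine ✓, relevant ✓, unrestricted ✓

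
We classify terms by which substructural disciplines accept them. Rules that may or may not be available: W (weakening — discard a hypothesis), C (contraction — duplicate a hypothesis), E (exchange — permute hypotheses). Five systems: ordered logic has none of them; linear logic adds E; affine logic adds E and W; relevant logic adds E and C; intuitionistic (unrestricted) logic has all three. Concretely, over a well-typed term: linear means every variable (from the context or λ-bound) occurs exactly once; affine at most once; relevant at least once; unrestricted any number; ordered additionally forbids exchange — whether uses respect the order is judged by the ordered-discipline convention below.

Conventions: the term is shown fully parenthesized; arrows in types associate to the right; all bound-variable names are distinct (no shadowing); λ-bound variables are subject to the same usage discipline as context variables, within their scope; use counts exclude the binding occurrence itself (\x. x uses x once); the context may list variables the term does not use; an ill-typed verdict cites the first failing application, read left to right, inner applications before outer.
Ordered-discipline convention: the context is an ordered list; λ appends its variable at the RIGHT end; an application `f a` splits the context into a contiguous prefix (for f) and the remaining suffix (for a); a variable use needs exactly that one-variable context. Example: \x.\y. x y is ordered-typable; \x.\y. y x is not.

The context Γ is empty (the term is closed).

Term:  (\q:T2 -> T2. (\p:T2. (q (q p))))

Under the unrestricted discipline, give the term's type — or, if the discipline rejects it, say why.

term : (T2 -> T2) -> T2 -> T2
use counts: q (bound): 2, p (bound): 1
use order (left to right): q, q, p
typing: ✓ — (T2 -> T2) -> T2 -> T2
per-discipline verdicts: ordered ✗, linear ✗, affine ✗, relevant ✓, unrestricted ✓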